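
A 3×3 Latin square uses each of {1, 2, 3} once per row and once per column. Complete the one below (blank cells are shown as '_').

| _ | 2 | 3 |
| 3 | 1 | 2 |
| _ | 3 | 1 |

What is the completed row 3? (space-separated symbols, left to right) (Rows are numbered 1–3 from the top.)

(r1,c1): row 1 has {2,3}; column 1 has {3}, so it must be 1.
(r3,c1): row 3 has {1,3}; column 1 has {1,3}, so it must be 2.

2 3 1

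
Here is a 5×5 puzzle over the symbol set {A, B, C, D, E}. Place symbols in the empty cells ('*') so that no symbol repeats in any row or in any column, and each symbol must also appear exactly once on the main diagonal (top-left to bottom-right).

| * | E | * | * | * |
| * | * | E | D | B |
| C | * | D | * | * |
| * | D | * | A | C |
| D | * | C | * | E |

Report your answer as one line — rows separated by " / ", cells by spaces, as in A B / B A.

B E A C D / A C E D B / C B D E A / E D B A C / D A C B E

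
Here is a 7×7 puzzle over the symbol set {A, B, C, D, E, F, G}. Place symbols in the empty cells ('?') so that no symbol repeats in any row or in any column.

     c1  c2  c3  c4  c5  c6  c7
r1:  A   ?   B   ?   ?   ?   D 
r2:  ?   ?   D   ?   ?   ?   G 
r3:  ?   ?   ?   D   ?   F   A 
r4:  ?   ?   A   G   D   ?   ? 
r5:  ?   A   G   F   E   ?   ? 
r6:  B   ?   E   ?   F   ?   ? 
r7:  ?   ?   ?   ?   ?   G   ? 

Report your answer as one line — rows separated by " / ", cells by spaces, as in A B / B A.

A F B C G E D / F B D E C A G / G E C D B F A / E C A G D B F / D A G F E C B / B G E A F D C / C D F B A G E

(r3,c3) = C
(r6,c7) = C
(r7,c3) = F
(r5,c7) = B
(r6,c4) = A
(r6,c6) = D
(r7,c7) = E
(r4,c7) = F
(r5,c6) = C
(r6,c2) = G
(r1,c6) = E
(r4,c6) = B
(r5,c1) = D
(r7,c1) = C
(r7,c4) = B
(r7,c5) = A
(r1,c4) = C
(r1,c5) = G
(r2,c4) = E
(r2,c6) = A
(r3,c5) = B
(r4,c1) = E
(r4,c2) = C
(r7,c2) = D
(r1,c2) = F
(r2,c1) = F
(r2,c2) = B
(r2,c5) = C
(r3,c1) = G
(r3,c2) = E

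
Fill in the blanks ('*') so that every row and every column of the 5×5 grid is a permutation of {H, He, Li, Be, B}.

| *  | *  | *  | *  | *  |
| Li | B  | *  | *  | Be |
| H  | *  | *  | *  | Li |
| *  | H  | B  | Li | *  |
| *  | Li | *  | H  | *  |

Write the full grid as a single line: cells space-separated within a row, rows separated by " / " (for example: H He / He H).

row 2 has {Li,Be,B}; column 4 has {H,Li} — only He is left for (r2,c4).
row 4 has {H,Li,B}; column 5 has {Li,Be} — only He is left for (r4,c5).
row 5 has {H,Li}; column 5 has {He,Li,Be} — only B is left for (r5,c5).
row 1 is empty so far; column 5 has {He,Li,Be,B} — only H is left for (r1,c5).
row 2 has {He,Li,Be,B}; column 3 has {B} — only H is left for (r2,c3).
row 4 has {H,He,Li,B}; column 1 has {H,Li} — only Be is left for (r4,c1).
row 5 has {H,Li,B}; column 1 has {H,Li,Be} — only He is left for (r5,c1).
row 5 has {H,He,Li,B}; column 3 has {H,B} — only Be is left for (r5,c3).
row 1 has {H}; column 1 has {H,He,Li,Be} — only B is left for (r1,c1).
row 1 has {H,B}; column 4 has {H,He,Li} — only Be is left for (r1,c4).
row 3 has {H,Li}; column 3 has {H,Be,B} — only He is left for (r3,c3).
row 3 has {H,He,Li}; column 4 has {H,He,Li,Be} — only B is left for (r3,c4).
row 1 has {H,Be,B}; column 2 has {H,Li,B} — only He is left for (r1,c2).
row 1 has {H,He,Be,B}; column 3 has {H,He,Be,B} — only Li is left for (r1,c3).
row 3 has {H,He,Li,B}; column 2 has {H,He,Li,B} — only Be is left for (r3,c2).

B He Li Be H / Li B H He Be / H Be He B Li / Be H B Li He / He Li Be H B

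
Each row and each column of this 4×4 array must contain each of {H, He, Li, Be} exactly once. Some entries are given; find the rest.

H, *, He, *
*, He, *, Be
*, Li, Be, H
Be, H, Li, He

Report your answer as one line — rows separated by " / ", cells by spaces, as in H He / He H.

row 1 has {H,He}; column 2 has {H,He,Li} — only Be is left for (r1,c2).
row 1 has {H,He,Be}; column 4 has {H,He,Be} — only Li is left for (r1,c4).
row 2 has {He,Be}; column 1 has {H,Be} — only Li is left for (r2,c1).
row 2 has {He,Li,Be}; column 3 has {He,Li,Be} — only H is left for (r2,c3).
row 3 has {H,Li,Be}; column 1 has {H,Li,Be} — only He is left for (r3,c1).

H Be He Li / Li He H Be / He Li Be H / Be H Li He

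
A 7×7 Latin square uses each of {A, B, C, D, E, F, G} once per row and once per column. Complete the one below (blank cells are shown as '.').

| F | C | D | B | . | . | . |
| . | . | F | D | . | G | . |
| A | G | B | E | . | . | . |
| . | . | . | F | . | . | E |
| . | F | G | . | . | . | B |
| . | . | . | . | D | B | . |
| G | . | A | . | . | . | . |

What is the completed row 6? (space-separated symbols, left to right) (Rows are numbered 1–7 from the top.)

(r4,c3) = C
(r6,c3) = E
(r7,c4) = C
(r5,c4) = A
(r6,c1) = C
(r6,c2) = A
(r6,c4) = G
(r6,c7) = F

C A E G D B F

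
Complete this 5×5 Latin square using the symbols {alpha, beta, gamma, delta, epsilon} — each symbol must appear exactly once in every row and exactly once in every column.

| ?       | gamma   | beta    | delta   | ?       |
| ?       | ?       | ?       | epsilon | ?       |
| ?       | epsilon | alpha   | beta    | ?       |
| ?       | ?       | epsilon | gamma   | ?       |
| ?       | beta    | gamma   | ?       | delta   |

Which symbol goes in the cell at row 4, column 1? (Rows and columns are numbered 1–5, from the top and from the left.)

Cell (r2,c3): row 2 has {epsilon}; column 3 has {alpha,beta,gamma,epsilon} → delta.
Cell (r3,c5): row 3 has {alpha,beta,epsilon}; column 5 has {delta} → gamma.
Cell (r5,c4): row 5 has {beta,gamma,delta}; column 4 has {beta,gamma,delta,epsilon} → alpha.
Cell (r2,c2): row 2 has {delta,epsilon}; column 2 has {beta,gamma,epsilon} → alpha.
Cell (r2,c5): row 2 has {alpha,delta,epsilon}; column 5 has {gamma,delta} → beta.
Cell (r3,c1): row 3 has {alpha,beta,gamma,epsilon}; column 1 is empty so far → delta.
Cell (r4,c2): row 4 has {gamma,epsilon}; column 2 has {alpha,beta,gamma,epsilon} → delta.
Cell (r4,c5): row 4 has {gamma,delta,epsilon}; column 5 has {beta,gamma,delta} → alpha.
Cell (r5,c1): row 5 has {alpha,beta,gamma,delta}; column 1 has {delta} → epsilon.
Cell (r1,c1): row 1 has {beta,gamma,delta}; column 1 has {delta,epsilon} → alpha.
Cell (r1,c5): row 1 has {alpha,beta,gamma,delta}; column 5 has {alpha,beta,gamma,delta} → epsilon.
Cell (r2,c1): row 2 has {alpha,beta,delta,epsilon}; column 1 has {alpha,delta,epsilon} → gamma.
Cell (r4,c1): row 4 has {alpha,gamma,delta,epsilon}; column 1 has {alpha,gamma,delta,epsilon} → beta.

beta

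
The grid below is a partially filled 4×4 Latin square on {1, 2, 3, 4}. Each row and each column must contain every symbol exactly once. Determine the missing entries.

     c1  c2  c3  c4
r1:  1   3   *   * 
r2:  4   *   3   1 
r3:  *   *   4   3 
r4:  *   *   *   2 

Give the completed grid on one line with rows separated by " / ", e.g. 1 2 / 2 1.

1 3 2 4 / 4 2 3 1 / 2 1 4 3 / 3 4 1 2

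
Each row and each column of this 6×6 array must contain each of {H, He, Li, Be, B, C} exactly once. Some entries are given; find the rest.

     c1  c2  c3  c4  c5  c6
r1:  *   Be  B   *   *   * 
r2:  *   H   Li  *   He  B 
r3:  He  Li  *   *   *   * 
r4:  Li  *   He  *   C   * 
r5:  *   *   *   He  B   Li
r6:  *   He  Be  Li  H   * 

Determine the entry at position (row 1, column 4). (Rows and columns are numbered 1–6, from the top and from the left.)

C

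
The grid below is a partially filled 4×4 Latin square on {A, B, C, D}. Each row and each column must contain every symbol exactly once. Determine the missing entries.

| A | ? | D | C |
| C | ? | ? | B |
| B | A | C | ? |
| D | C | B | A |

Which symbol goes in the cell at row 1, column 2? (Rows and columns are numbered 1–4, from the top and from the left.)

B

Cell (r1,c2): row 1 has {A,C,D}; column 2 has {A,C} → B.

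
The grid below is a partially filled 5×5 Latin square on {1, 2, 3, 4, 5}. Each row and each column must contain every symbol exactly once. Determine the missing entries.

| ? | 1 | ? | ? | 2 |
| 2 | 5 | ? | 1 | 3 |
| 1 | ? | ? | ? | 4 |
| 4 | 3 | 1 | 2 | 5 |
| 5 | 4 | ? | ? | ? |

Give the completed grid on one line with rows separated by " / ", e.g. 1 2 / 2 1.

3 1 5 4 2 / 2 5 4 1 3 / 1 2 3 5 4 / 4 3 1 2 5 / 5 4 2 3 1

(r1,c1) = 3
(r2,c3) = 4
(r3,c2) = 2
(r5,c4) = 3
(r5,c5) = 1
(r1,c3) = 5
(r1,c4) = 4
(r3,c3) = 3
(r3,c4) = 5
(r5,c3) = 2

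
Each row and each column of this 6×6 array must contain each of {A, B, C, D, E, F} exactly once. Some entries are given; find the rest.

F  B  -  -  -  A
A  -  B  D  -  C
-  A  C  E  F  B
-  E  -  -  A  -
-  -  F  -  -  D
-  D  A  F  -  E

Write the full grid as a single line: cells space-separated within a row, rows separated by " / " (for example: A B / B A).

F B E C D A / A F B D E C / D A C E F B / C E D B A F / E C F A B D / B D A F C E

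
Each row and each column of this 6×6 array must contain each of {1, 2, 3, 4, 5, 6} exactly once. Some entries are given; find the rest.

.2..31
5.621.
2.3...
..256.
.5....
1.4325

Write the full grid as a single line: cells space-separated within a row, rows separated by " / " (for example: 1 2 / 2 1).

6 2 5 4 3 1 / 5 3 6 2 1 4 / 2 4 3 1 5 6 / 4 1 2 5 6 3 / 3 5 1 6 4 2 / 1 6 4 3 2 5

(r1,c3) = 5
(r5,c3) = 1
(r5,c5) = 4
(r6,c2) = 6
(r3,c5) = 5
(r5,c4) = 6
(r1,c4) = 4
(r3,c4) = 1
(r5,c1) = 3
(r5,c6) = 2
(r1,c1) = 6
(r3,c2) = 4
(r3,c6) = 6
(r4,c1) = 4
(r4,c6) = 3
(r2,c2) = 3
(r2,c6) = 4
(r4,c2) = 1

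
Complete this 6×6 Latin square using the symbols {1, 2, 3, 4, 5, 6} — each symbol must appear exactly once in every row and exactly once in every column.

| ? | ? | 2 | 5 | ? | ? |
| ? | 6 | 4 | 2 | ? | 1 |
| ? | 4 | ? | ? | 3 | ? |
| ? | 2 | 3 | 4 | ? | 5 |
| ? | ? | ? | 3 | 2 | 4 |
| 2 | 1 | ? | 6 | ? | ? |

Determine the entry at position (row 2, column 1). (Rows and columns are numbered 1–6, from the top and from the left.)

3

(r1,c2) = 3
(r1,c6) = 6
(r2,c5) = 5
(r3,c4) = 1
(r3,c6) = 2
(r5,c2) = 5
(r6,c3) = 5
(r6,c5) = 4
(r6,c6) = 3
(r1,c5) = 1
(r2,c1) = 3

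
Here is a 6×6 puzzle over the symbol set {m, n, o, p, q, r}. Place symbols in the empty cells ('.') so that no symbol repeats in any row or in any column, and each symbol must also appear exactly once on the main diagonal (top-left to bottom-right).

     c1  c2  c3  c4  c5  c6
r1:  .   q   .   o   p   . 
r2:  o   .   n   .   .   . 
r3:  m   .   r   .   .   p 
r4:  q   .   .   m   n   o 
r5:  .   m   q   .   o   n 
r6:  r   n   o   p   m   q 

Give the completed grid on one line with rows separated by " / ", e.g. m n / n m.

row 1 has {o,p,q}; column 1 has {m,o,q,r}; the diagonal has {m,o,q,r} — only n is left for (r1,c1).
row 1 has {n,o,p,q}; column 3 has {n,o,q,r} — only m is left for (r1,c3).
row 1 has {m,n,o,p,q}; column 6 has {n,o,p,q} — only r is left for (r1,c6).
row 2 has {n,o}; column 2 has {m,n,q}; the diagonal has {m,n,o,q,r} — only p is left for (r2,c2).
row 2 has {n,o,p}; column 6 has {n,o,p,q,r} — only m is left for (r2,c6).
row 3 has {m,p,r}; column 2 has {m,n,p,q} — only o is left for (r3,c2).
row 3 has {m,o,p,r}; column 5 has {m,n,o,p} — only q is left for (r3,c5).
row 4 has {m,n,o,q}; column 2 has {m,n,o,p,q} — only r is left for (r4,c2).
row 4 has {m,n,o,q,r}; column 3 has {m,n,o,q,r} — only p is left for (r4,c3).
row 5 has {m,n,o,q}; column 1 has {m,n,o,q,r} — only p is left for (r5,c1).
row 5 has {m,n,o,p,q}; column 4 has {m,o,p} — only r is left for (r5,c4).
row 2 has {m,n,o,p}; column 4 has {m,o,p,r} — only q is left for (r2,c4).
row 2 has {m,n,o,p,q}; column 5 has {m,n,o,p,q} — only r is left for (r2,c5).
row 3 has {m,o,p,q,r}; column 4 has {m,o,p,q,r} — only n is left for (r3,c4).

n q m o p r / o p n q r m / m o r n q p / q r p m n o / p m q r o n / r n o p m q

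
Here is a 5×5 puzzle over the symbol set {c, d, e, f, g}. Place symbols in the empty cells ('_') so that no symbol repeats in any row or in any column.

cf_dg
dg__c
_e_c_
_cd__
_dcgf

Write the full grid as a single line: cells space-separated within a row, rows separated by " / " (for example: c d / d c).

(r1,c3) = e
(r2,c3) = f
(r2,c4) = e
(r3,c3) = g
(r3,c5) = d
(r4,c4) = f
(r4,c5) = e
(r5,c1) = e
(r3,c1) = f
(r4,c1) = g

c f e d g / d g f e c / f e g c d / g c d f e / e d c g f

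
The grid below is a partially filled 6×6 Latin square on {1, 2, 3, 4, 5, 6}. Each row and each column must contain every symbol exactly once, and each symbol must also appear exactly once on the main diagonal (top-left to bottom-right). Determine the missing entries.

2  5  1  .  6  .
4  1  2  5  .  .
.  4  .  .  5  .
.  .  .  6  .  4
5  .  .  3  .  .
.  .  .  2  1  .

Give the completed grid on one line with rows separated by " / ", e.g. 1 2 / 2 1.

2 5 1 4 6 3 / 4 1 2 5 3 6 / 6 4 3 1 5 2 / 1 3 5 6 2 4 / 5 2 6 3 4 1 / 3 6 4 2 1 5

(r1,c4) = 4
(r1,c6) = 3
(r2,c5) = 3
(r2,c6) = 6
(r3,c3) = 3
(r3,c4) = 1
(r3,c6) = 2
(r4,c3) = 5
(r4,c5) = 2
(r5,c5) = 4
(r5,c6) = 1
(r6,c6) = 5
(r3,c1) = 6
(r4,c2) = 3
(r5,c3) = 6
(r6,c1) = 3
(r6,c2) = 6
(r6,c3) = 4
(r4,c1) = 1
(r5,c2) = 2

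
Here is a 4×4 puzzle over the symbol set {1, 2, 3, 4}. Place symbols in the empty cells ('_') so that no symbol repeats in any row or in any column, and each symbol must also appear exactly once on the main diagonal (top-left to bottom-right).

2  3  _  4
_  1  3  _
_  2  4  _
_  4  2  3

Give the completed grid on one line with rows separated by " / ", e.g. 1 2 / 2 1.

2 3 1 4 / 4 1 3 2 / 3 2 4 1 / 1 4 2 3

(r1,c3): row 1 has {2,3,4}; column 3 has {2,3,4}, so it must be 1.
(r2,c1): row 2 has {1,3}; column 1 has {2}, so it must be 4.
(r2,c4): row 2 has {1,3,4}; column 4 has {3,4}, so it must be 2.
(r3,c4): row 3 has {2,4}; column 4 has {2,3,4}, so it must be 1.
(r4,c1): row 4 has {2,3,4}; column 1 has {2,4}, so it must be 1.
(r3,c1): row 3 has {1,2,4}; column 1 has {1,2,4}, so it must be 3.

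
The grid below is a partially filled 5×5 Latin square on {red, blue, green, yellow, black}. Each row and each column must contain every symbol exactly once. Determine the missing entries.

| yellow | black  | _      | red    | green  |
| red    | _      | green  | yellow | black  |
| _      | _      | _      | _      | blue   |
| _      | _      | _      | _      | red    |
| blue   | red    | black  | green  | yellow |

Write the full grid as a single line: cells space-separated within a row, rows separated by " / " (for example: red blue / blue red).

(r1,c3) = blue
(r2,c2) = blue
(r3,c4) = black
(r4,c3) = yellow
(r4,c4) = blue
(r3,c1) = green
(r3,c2) = yellow
(r3,c3) = red
(r4,c1) = black
(r4,c2) = green

yellow black blue red green / red blue green yellow black / green yellow red black blue / black green yellow blue red / blue red black green yellow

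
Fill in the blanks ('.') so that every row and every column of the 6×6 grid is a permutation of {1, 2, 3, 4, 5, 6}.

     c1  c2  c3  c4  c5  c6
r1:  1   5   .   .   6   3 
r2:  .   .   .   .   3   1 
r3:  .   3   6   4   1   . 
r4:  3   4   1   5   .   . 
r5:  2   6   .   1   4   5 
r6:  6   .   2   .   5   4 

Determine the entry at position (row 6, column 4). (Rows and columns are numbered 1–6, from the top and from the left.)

row 1 has {1,3,5,6}; column 3 has {1,2,6} — only 4 is left for (r1,c3).
row 1 has {1,3,4,5,6}; column 4 has {1,4,5} — only 2 is left for (r1,c4).
row 2 has {1,3}; column 2 has {3,4,5,6} — only 2 is left for (r2,c2).
row 2 has {1,2,3}; column 3 has {1,2,4,6} — only 5 is left for (r2,c3).
row 2 has {1,2,3,5}; column 4 has {1,2,4,5} — only 6 is left for (r2,c4).
row 3 has {1,3,4,6}; column 1 has {1,2,3,6} — only 5 is left for (r3,c1).
row 3 has {1,3,4,5,6}; column 6 has {1,3,4,5} — only 2 is left for (r3,c6).
row 4 has {1,3,4,5}; column 5 has {1,3,4,5,6} — only 2 is left for (r4,c5).
row 4 has {1,2,3,4,5}; column 6 has {1,2,3,4,5} — only 6 is left for (r4,c6).
row 5 has {1,2,4,5,6}; column 3 has {1,2,4,5,6} — only 3 is left for (r5,c3).
row 6 has {2,4,5,6}; column 2 has {2,3,4,5,6} — only 1 is left for (r6,c2).
row 6 has {1,2,4,5,6}; column 4 has {1,2,4,5,6} — only 3 is left for (r6,c4).

3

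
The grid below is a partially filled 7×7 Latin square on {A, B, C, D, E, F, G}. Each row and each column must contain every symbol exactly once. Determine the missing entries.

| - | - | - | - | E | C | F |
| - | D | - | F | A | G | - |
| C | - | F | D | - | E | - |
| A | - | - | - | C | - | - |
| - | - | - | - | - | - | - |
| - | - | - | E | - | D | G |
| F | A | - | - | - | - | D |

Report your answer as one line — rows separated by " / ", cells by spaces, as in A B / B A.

D B G A E C F / E D B F A G C / C G F D B E A / A E D G C F B / G F C B D A E / B C A E F D G / F A E C G B D

(r6,c1) = B
(r6,c5) = F
(r7,c6) = B
(r2,c1) = E
(r4,c6) = F
(r5,c6) = A
(r6,c2) = C
(r6,c3) = A
(r7,c5) = G
(r3,c5) = B
(r3,c7) = A
(r5,c5) = D
(r7,c4) = C
(r3,c2) = G
(r5,c1) = G
(r5,c4) = B
(r7,c3) = E
(r1,c1) = D
(r1,c2) = B
(r1,c3) = G
(r1,c4) = A
(r4,c2) = E
(r4,c4) = G
(r4,c7) = B
(r5,c2) = F
(r5,c3) = C
(r5,c7) = E
(r2,c3) = B
(r2,c7) = C
(r4,c3) = D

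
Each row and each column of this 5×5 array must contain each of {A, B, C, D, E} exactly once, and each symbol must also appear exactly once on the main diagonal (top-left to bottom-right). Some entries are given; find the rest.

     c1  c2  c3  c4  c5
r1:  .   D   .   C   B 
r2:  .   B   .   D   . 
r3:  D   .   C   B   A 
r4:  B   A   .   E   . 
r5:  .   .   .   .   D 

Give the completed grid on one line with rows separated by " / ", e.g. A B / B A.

A D E C B / C B A D E / D E C B A / B A D E C / E C B A D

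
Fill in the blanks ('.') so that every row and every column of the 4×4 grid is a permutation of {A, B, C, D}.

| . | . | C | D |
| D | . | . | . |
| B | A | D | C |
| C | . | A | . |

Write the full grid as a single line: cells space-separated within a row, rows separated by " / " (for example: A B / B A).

A B C D / D C B A / B A D C / C D A B

At row 1, column 1: row 1 has {C,D}; column 1 has {B,C,D}; that leaves A.
At row 1, column 2: row 1 has {A,C,D}; column 2 has {A}; that leaves B.
At row 2, column 2: row 2 has {D}; column 2 has {A,B}; that leaves C.
At row 2, column 3: row 2 has {C,D}; column 3 has {A,C,D}; that leaves B.
At row 2, column 4: row 2 has {B,C,D}; column 4 has {C,D}; that leaves A.
At row 4, column 2: row 4 has {A,C}; column 2 has {A,B,C}; that leaves D.
At row 4, column 4: row 4 has {A,C,D}; column 4 has {A,C,D}; that leaves B.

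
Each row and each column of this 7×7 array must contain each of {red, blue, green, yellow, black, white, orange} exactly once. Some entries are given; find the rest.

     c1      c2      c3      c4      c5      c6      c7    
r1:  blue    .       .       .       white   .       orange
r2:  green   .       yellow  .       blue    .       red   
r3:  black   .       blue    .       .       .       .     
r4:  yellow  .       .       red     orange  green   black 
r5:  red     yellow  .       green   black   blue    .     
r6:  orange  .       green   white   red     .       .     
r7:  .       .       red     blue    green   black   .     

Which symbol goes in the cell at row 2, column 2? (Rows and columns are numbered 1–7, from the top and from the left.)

white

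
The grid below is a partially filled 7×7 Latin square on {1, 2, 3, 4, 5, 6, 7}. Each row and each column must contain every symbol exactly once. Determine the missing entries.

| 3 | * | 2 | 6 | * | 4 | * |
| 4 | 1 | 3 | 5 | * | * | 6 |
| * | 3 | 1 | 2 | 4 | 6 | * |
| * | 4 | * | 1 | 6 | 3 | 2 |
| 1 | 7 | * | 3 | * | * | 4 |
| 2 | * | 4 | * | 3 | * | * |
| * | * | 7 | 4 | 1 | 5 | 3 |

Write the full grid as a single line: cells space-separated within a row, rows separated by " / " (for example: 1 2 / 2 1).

3 5 2 6 7 4 1 / 4 1 3 5 2 7 6 / 5 3 1 2 4 6 7 / 7 4 5 1 6 3 2 / 1 7 6 3 5 2 4 / 2 6 4 7 3 1 5 / 6 2 7 4 1 5 3

(r1,c2): row 1 has {2,3,4,6}; column 2 has {1,3,4,7}, so it must be 5.
(r1,c5): row 1 has {2,3,4,5,6}; column 5 has {1,3,4,6}, so it must be 7.
(r1,c7): row 1 has {2,3,4,5,6,7}; column 7 has {2,3,4,6}, so it must be 1.
(r2,c5): row 2 has {1,3,4,5,6}; column 5 has {1,3,4,6,7}, so it must be 2.
(r2,c6): row 2 has {1,2,3,4,5,6}; column 6 has {3,4,5,6}, so it must be 7.
(r4,c3): row 4 has {1,2,3,4,6}; column 3 has {1,2,3,4,7}, so it must be 5.
(r5,c3): row 5 has {1,3,4,7}; column 3 has {1,2,3,4,5,7}, so it must be 6.
(r5,c5): row 5 has {1,3,4,6,7}; column 5 has {1,2,3,4,6,7}, so it must be 5.
(r5,c6): row 5 has {1,3,4,5,6,7}; column 6 has {3,4,5,6,7}, so it must be 2.
(r6,c2): row 6 has {2,3,4}; column 2 has {1,3,4,5,7}, so it must be 6.
(r6,c4): row 6 has {2,3,4,6}; column 4 has {1,2,3,4,5,6}, so it must be 7.
(r6,c6): row 6 has {2,3,4,6,7}; column 6 has {2,3,4,5,6,7}, so it must be 1.
(r6,c7): row 6 has {1,2,3,4,6,7}; column 7 has {1,2,3,4,6}, so it must be 5.
(r7,c1): row 7 has {1,3,4,5,7}; column 1 has {1,2,3,4}, so it must be 6.
(r7,c2): row 7 has {1,3,4,5,6,7}; column 2 has {1,3,4,5,6,7}, so it must be 2.
(r3,c7): row 3 has {1,2,3,4,6}; column 7 has {1,2,3,4,5,6}, so it must be 7.
(r4,c1): row 4 has {1,2,3,4,5,6}; column 1 has {1,2,3,4,6}, so it must be 7.
(r3,c1): row 3 has {1,2,3,4,6,7}; column 1 has {1,2,3,4,6,7}, so it must be 5.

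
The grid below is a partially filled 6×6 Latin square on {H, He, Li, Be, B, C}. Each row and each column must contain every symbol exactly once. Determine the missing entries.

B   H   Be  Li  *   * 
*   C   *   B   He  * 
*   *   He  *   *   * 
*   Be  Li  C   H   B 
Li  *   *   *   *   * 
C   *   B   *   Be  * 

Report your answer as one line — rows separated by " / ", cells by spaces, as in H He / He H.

B H Be Li C He / Be C H B He Li / H B He Be Li C / He Be Li C H B / Li He C H B Be / C Li B He Be H

(r1,c5) = C
(r1,c6) = He
(r2,c3) = H
(r4,c1) = He
(r5,c3) = C
(r5,c5) = B
(r2,c1) = Be
(r2,c6) = Li
(r3,c1) = H
(r3,c4) = Be
(r3,c5) = Li
(r3,c6) = C
(r5,c2) = He
(r5,c4) = H
(r5,c6) = Be
(r6,c2) = Li
(r6,c4) = He
(r6,c6) = H
(r3,c2) = B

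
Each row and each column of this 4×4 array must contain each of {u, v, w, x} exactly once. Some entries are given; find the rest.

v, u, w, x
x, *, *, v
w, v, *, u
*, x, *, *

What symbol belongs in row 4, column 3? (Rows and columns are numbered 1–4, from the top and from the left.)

v

Cell (r2,c2): row 2 has {v,x}; column 2 has {u,v,x} → w.
Cell (r2,c3): row 2 has {v,w,x}; column 3 has {w} → u.
Cell (r3,c3): row 3 has {u,v,w}; column 3 has {u,w} → x.
Cell (r4,c1): row 4 has {x}; column 1 has {v,w,x} → u.
Cell (r4,c3): row 4 has {u,x}; column 3 has {u,w,x} → v.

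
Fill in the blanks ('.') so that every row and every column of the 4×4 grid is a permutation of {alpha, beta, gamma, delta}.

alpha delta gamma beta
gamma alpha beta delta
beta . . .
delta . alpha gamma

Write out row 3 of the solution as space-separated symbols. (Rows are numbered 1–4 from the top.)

beta gamma delta alpha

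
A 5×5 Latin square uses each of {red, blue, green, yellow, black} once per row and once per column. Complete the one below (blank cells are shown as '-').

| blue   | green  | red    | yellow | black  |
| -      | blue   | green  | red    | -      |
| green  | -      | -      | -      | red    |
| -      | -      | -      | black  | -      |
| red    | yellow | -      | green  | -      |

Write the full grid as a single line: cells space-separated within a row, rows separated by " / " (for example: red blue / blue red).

blue green red yellow black / black blue green red yellow / green black yellow blue red / yellow red blue black green / red yellow black green blue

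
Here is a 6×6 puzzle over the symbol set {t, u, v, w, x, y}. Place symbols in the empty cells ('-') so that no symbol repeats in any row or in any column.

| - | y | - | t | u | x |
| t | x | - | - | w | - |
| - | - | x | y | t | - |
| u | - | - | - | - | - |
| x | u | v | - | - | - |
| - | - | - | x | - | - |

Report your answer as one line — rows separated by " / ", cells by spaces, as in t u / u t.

v y w t u x / t x y u w v / w v x y t u / u w t v x y / x u v w y t / y t u x v w

(r1,c3): row 1 has {t,u,x,y}; column 3 has {v,x}, so it must be w.
(r5,c4): row 5 has {u,v,x}; column 4 has {t,x,y}, so it must be w.
(r5,c5): row 5 has {u,v,w,x}; column 5 has {t,u,w}, so it must be y.
(r5,c6): row 5 has {u,v,w,x,y}; column 6 has {x}, so it must be t.
(r6,c5): row 6 has {x}; column 5 has {t,u,w,y}, so it must be v.
(r1,c1): row 1 has {t,u,w,x,y}; column 1 has {t,u,x}, so it must be v.
(r3,c1): row 3 has {t,x,y}; column 1 has {t,u,v,x}, so it must be w.
(r3,c2): row 3 has {t,w,x,y}; column 2 has {u,x,y}, so it must be v.
(r3,c6): row 3 has {t,v,w,x,y}; column 6 has {t,x}, so it must be u.
(r4,c4): row 4 has {u}; column 4 has {t,w,x,y}, so it must be v.
(r4,c5): row 4 has {u,v}; column 5 has {t,u,v,w,y}, so it must be x.
(r6,c1): row 6 has {v,x}; column 1 has {t,u,v,w,x}, so it must be y.
(r6,c6): row 6 has {v,x,y}; column 6 has {t,u,x}, so it must be w.
(r2,c4): row 2 has {t,w,x}; column 4 has {t,v,w,x,y}, so it must be u.
(r4,c6): row 4 has {u,v,x}; column 6 has {t,u,w,x}, so it must be y.
(r6,c2): row 6 has {v,w,x,y}; column 2 has {u,v,x,y}, so it must be t.
(r6,c3): row 6 has {t,v,w,x,y}; column 3 has {v,w,x}, so it must be u.
(r2,c3): row 2 has {t,u,w,x}; column 3 has {u,v,w,x}, so it must be y.
(r2,c6): row 2 has {t,u,w,x,y}; column 6 has {t,u,w,x,y}, so it must be v.
(r4,c2): row 4 has {u,v,x,y}; column 2 has {t,u,v,x,y}, so it must be w.
(r4,c3): row 4 has {u,v,w,x,y}; column 3 has {u,v,w,x,y}, so it must be t.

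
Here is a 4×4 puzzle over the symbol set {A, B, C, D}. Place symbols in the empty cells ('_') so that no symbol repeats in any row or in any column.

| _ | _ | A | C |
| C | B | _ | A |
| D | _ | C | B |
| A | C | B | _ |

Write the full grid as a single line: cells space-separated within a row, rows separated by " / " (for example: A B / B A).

(r1,c1): row 1 has {A,C}; column 1 has {A,C,D}, so it must be B.
(r1,c2): row 1 has {A,B,C}; column 2 has {B,C}, so it must be D.
(r2,c3): row 2 has {A,B,C}; column 3 has {A,B,C}, so it must be D.
(r3,c2): row 3 has {B,C,D}; column 2 has {B,C,D}, so it must be A.
(r4,c4): row 4 has {A,B,C}; column 4 has {A,B,C}, so it must be D.

B D A C / C B D A / D A C B / A C B D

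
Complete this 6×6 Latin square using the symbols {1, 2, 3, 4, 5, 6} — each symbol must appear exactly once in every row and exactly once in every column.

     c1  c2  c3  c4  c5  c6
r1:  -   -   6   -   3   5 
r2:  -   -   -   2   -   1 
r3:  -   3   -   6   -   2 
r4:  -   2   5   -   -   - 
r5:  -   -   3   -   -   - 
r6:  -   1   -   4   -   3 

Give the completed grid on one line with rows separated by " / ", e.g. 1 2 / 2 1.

2 4 6 1 3 5 / 3 5 4 2 6 1 / 5 3 1 6 4 2 / 4 2 5 3 1 6 / 1 6 3 5 2 4 / 6 1 2 4 5 3

(r1,c2) = 4
(r1,c4) = 1
(r2,c3) = 4
(r3,c3) = 1
(r4,c4) = 3
(r5,c4) = 5
(r6,c3) = 2
(r1,c1) = 2
(r5,c2) = 6
(r5,c6) = 4
(r2,c2) = 5
(r2,c5) = 6
(r4,c6) = 6
(r5,c1) = 1
(r5,c5) = 2
(r6,c5) = 5
(r2,c1) = 3
(r3,c5) = 4
(r4,c1) = 4
(r4,c5) = 1
(r6,c1) = 6
(r3,c1) = 5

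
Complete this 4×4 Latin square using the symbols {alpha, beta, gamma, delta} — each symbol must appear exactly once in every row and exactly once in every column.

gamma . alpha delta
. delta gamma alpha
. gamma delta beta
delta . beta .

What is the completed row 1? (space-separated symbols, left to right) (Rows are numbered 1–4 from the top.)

gamma beta alpha delta

row 1 has {alpha,gamma,delta}; column 2 has {gamma,delta} — only beta is left for (r1,c2).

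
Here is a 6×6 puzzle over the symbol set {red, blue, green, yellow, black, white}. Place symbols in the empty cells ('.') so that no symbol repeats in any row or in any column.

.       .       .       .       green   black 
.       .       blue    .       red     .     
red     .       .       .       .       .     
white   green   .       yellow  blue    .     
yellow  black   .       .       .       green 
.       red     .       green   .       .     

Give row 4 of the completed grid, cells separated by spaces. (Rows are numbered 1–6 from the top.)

white green black yellow blue red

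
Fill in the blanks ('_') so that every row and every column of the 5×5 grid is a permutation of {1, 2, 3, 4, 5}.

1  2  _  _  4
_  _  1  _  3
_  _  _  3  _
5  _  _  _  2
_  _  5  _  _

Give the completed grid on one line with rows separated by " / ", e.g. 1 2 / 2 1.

1 2 3 5 4 / 2 5 1 4 3 / 4 1 2 3 5 / 5 3 4 1 2 / 3 4 5 2 1

At row 1, column 3: row 1 has {1,2,4}; column 3 has {1,5}; that leaves 3.
At row 1, column 4: row 1 has {1,2,3,4}; column 4 has {3}; that leaves 5.
At row 4, column 3: row 4 has {2,5}; column 3 has {1,3,5}; that leaves 4.
At row 4, column 4: row 4 has {2,4,5}; column 4 has {3,5}; that leaves 1.
At row 5, column 5: row 5 has {5}; column 5 has {2,3,4}; that leaves 1.
At row 3, column 3: row 3 has {3}; column 3 has {1,3,4,5}; that leaves 2.
At row 3, column 5: row 3 has {2,3}; column 5 has {1,2,3,4}; that leaves 5.
At row 4, column 2: row 4 has {1,2,4,5}; column 2 has {2}; that leaves 3.
At row 5, column 2: row 5 has {1,5}; column 2 has {2,3}; that leaves 4.
At row 5, column 4: row 5 has {1,4,5}; column 4 has {1,3,5}; that leaves 2.
At row 2, column 2: row 2 has {1,3}; column 2 has {2,3,4}; that leaves 5.
At row 2, column 4: row 2 has {1,3,5}; column 4 has {1,2,3,5}; that leaves 4.
At row 3, column 1: row 3 has {2,3,5}; column 1 has {1,5}; that leaves 4.
At row 3, column 2: row 3 has {2,3,4,5}; column 2 has {2,3,4,5}; that leaves 1.
At row 5, column 1: row 5 has {1,2,4,5}; column 1 has {1,4,5}; that leaves 3.
At row 2, column 1: row 2 has {1,3,4,5}; column 1 has {1,3,4,5}; that leaves 2.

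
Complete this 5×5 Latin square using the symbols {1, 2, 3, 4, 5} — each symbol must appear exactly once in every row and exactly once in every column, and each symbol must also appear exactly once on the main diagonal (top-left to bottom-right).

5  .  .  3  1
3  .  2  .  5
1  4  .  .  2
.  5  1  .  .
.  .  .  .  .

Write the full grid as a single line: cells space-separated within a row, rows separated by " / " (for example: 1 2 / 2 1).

5 2 4 3 1 / 3 1 2 4 5 / 1 4 3 5 2 / 4 5 1 2 3 / 2 3 5 1 4

(r1,c2) = 2
(r1,c3) = 4
(r2,c2) = 1
(r2,c4) = 4
(r3,c3) = 3
(r3,c4) = 5
(r4,c4) = 2
(r5,c2) = 3
(r5,c3) = 5
(r5,c4) = 1
(r5,c5) = 4
(r4,c1) = 4
(r4,c5) = 3
(r5,c1) = 2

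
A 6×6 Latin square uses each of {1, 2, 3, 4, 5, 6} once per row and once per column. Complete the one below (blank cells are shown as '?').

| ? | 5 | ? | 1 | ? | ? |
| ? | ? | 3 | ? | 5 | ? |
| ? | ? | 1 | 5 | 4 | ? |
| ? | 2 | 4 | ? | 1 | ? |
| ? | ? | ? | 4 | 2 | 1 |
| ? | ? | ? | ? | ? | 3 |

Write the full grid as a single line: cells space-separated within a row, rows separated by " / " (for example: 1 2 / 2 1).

4 5 2 1 3 6 / 2 1 3 6 5 4 / 3 6 1 5 4 2 / 6 2 4 3 1 5 / 5 3 6 4 2 1 / 1 4 5 2 6 3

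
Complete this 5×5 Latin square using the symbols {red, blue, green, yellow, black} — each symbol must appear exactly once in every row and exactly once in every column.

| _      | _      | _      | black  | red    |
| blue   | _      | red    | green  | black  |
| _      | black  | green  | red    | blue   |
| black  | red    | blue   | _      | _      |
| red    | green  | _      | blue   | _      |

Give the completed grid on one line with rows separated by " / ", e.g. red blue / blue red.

row 1 has {red,black}; column 3 has {red,blue,green} — only yellow is left for (r1,c3).
row 2 has {red,blue,green,black}; column 2 has {red,green,black} — only yellow is left for (r2,c2).
row 3 has {red,blue,green,black}; column 1 has {red,blue,black} — only yellow is left for (r3,c1).
row 4 has {red,blue,black}; column 4 has {red,blue,green,black} — only yellow is left for (r4,c4).
row 4 has {red,blue,yellow,black}; column 5 has {red,blue,black} — only green is left for (r4,c5).
row 5 has {red,blue,green}; column 3 has {red,blue,green,yellow} — only black is left for (r5,c3).
row 5 has {red,blue,green,black}; column 5 has {red,blue,green,black} — only yellow is left for (r5,c5).
row 1 has {red,yellow,black}; column 1 has {red,blue,yellow,black} — only green is left for (r1,c1).
row 1 has {red,green,yellow,black}; column 2 has {red,green,yellow,black} — only blue is left for (r1,c2).

green blue yellow black red / blue yellow red green black / yellow black green red blue / black red blue yellow green / red green black blue yellow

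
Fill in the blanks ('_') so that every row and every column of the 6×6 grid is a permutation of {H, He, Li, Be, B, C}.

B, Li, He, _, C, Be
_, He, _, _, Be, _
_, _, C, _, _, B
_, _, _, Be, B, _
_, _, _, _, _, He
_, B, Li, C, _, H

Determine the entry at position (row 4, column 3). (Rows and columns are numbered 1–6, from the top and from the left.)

H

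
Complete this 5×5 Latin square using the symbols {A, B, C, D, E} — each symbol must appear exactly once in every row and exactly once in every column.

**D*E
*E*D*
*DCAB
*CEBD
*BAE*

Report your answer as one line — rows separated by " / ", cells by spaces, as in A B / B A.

(r1,c2) = A
(r1,c4) = C
(r2,c3) = B
(r3,c1) = E
(r4,c1) = A
(r5,c5) = C
(r1,c1) = B
(r2,c1) = C
(r2,c5) = A
(r5,c1) = D

B A D C E / C E B D A / E D C A B / A C E B D / D B A E C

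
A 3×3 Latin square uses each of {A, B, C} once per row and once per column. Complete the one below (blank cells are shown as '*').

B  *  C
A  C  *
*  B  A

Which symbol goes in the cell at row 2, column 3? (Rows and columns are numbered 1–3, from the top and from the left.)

B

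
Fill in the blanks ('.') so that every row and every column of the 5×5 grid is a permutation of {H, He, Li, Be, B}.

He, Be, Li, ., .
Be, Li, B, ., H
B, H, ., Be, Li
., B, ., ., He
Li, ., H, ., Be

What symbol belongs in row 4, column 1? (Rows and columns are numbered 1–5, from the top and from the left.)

H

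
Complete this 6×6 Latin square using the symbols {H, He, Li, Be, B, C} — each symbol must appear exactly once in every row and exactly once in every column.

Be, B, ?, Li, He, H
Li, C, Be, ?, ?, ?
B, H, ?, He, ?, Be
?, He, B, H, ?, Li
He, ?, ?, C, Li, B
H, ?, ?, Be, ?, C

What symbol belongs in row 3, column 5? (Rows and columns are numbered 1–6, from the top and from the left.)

At row 1, column 3: row 1 has {H,He,Li,Be,B}; column 3 has {Be,B}; that leaves C.
At row 2, column 4: row 2 has {Li,Be,C}; column 4 has {H,He,Li,Be,C}; that leaves B.
At row 2, column 5: row 2 has {Li,Be,B,C}; column 5 has {He,Li}; that leaves H.
At row 2, column 6: row 2 has {H,Li,Be,B,C}; column 6 has {H,Li,Be,B,C}; that leaves He.
At row 3, column 3: row 3 has {H,He,Be,B}; column 3 has {Be,B,C}; that leaves Li.
At row 3, column 5: row 3 has {H,He,Li,Be,B}; column 5 has {H,He,Li}; that leaves C.

C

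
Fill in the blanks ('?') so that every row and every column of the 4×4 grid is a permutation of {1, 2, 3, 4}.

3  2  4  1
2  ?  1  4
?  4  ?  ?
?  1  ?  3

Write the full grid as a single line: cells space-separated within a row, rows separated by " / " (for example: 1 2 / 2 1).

3 2 4 1 / 2 3 1 4 / 1 4 3 2 / 4 1 2 3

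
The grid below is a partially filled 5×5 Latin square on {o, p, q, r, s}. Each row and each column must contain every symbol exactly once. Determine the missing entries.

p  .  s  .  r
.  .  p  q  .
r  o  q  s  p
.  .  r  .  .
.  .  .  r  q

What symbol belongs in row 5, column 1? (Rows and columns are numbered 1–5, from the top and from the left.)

s

Cell (r1,c2): row 1 has {p,r,s}; column 2 has {o} → q.
Cell (r1,c4): row 1 has {p,q,r,s}; column 4 has {q,r,s} → o.
Cell (r4,c4): row 4 has {r}; column 4 has {o,q,r,s} → p.
Cell (r5,c3): row 5 has {q,r}; column 3 has {p,q,r,s} → o.
Cell (r4,c2): row 4 has {p,r}; column 2 has {o,q} → s.
Cell (r4,c5): row 4 has {p,r,s}; column 5 has {p,q,r} → o.
Cell (r5,c1): row 5 has {o,q,r}; column 1 has {p,r} → s.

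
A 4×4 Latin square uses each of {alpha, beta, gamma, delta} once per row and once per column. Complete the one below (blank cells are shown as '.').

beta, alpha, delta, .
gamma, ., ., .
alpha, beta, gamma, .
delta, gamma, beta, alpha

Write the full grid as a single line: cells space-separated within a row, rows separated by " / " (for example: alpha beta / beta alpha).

beta alpha delta gamma / gamma delta alpha beta / alpha beta gamma delta / delta gamma beta alpha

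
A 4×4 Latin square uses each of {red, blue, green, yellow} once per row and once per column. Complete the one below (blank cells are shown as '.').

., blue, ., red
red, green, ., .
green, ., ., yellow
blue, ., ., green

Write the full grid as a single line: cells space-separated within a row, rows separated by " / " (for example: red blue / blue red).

(r1,c1): row 1 has {red,blue}; column 1 has {red,blue,green}, so it must be yellow.
(r1,c3): row 1 has {red,blue,yellow}; column 3 is empty so far, so it must be green.
(r2,c4): row 2 has {red,green}; column 4 has {red,green,yellow}, so it must be blue.
(r3,c2): row 3 has {green,yellow}; column 2 has {blue,green}, so it must be red.
(r3,c3): row 3 has {red,green,yellow}; column 3 has {green}, so it must be blue.
(r4,c2): row 4 has {blue,green}; column 2 has {red,blue,green}, so it must be yellow.
(r4,c3): row 4 has {blue,green,yellow}; column 3 has {blue,green}, so it must be red.
(r2,c3): row 2 has {red,blue,green}; column 3 has {red,blue,green}, so it must be yellow.

yellow blue green red / red green yellow blue / green red blue yellow / blue yellow red green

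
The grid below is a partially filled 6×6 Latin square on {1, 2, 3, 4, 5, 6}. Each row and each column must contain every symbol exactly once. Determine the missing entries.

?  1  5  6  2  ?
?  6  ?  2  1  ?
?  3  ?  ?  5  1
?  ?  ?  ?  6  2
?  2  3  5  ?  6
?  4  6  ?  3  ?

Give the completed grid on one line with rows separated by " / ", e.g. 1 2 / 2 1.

3 1 5 6 2 4 / 5 6 4 2 1 3 / 6 3 2 4 5 1 / 4 5 1 3 6 2 / 1 2 3 5 4 6 / 2 4 6 1 3 5

At row 2, column 3: row 2 has {1,2,6}; column 3 has {3,5,6}; that leaves 4.
At row 3, column 3: row 3 has {1,3,5}; column 3 has {3,4,5,6}; that leaves 2.
At row 3, column 4: row 3 has {1,2,3,5}; column 4 has {2,5,6}; that leaves 4.
At row 4, column 2: row 4 has {2,6}; column 2 has {1,2,3,4,6}; that leaves 5.
At row 4, column 3: row 4 has {2,5,6}; column 3 has {2,3,4,5,6}; that leaves 1.
At row 4, column 4: row 4 has {1,2,5,6}; column 4 has {2,4,5,6}; that leaves 3.
At row 5, column 5: row 5 has {2,3,5,6}; column 5 has {1,2,3,5,6}; that leaves 4.
At row 6, column 4: row 6 has {3,4,6}; column 4 has {2,3,4,5,6}; that leaves 1.
At row 6, column 6: row 6 has {1,3,4,6}; column 6 has {1,2,6}; that leaves 5.
At row 2, column 6: row 2 has {1,2,4,6}; column 6 has {1,2,5,6}; that leaves 3.
At row 3, column 1: row 3 has {1,2,3,4,5}; column 1 is empty so far; that leaves 6.
At row 4, column 1: row 4 has {1,2,3,5,6}; column 1 has {6}; that leaves 4.
At row 5, column 1: row 5 has {2,3,4,5,6}; column 1 has {4,6}; that leaves 1.
At row 6, column 1: row 6 has {1,3,4,5,6}; column 1 has {1,4,6}; that leaves 2.
At row 1, column 1: row 1 has {1,2,5,6}; column 1 has {1,2,4,6}; that leaves 3.
At row 1, column 6: row 1 has {1,2,3,5,6}; column 6 has {1,2,3,5,6}; that leaves 4.
At row 2, column 1: row 2 has {1,2,3,4,6}; column 1 has {1,2,3,4,6}; that leaves 5.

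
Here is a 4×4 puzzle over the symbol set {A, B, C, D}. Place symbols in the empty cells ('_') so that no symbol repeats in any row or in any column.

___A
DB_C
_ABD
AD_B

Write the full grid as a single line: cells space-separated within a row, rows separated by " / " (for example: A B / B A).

(r1,c2): row 1 has {A}; column 2 has {A,B,D}, so it must be C.
(r1,c3): row 1 has {A,C}; column 3 has {B}, so it must be D.
(r2,c3): row 2 has {B,C,D}; column 3 has {B,D}, so it must be A.
(r3,c1): row 3 has {A,B,D}; column 1 has {A,D}, so it must be C.
(r4,c3): row 4 has {A,B,D}; column 3 has {A,B,D}, so it must be C.
(r1,c1): row 1 has {A,C,D}; column 1 has {A,C,D}, so it must be B.

B C D A / D B A C / C A B D / A D C B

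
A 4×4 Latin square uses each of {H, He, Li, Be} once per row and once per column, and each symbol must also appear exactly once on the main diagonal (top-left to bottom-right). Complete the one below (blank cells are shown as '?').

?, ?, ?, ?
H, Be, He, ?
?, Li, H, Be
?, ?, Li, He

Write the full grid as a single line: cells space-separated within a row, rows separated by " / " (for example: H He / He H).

(r1,c1) = Li
(r1,c3) = Be
(r1,c4) = H
(r2,c4) = Li
(r3,c1) = He
(r4,c1) = Be
(r4,c2) = H
(r1,c2) = He

Li He Be H / H Be He Li / He Li H Be / Be H Li He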